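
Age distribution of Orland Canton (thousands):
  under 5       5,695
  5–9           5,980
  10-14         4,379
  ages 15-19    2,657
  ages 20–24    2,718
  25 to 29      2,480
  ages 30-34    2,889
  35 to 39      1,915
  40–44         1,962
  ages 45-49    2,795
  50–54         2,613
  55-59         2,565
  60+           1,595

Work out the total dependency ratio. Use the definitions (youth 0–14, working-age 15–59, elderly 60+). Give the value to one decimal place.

Total dependency ratio: 78.1

0–14: 5,695 + 5,980 + 4,379 = 16,054
15–59: 2,657 + 2,718 + 2,480 + 2,889 + 1,915 + 1,962 + 2,795 + 2,613 + 2,565 = 22,594
60+: 1,595
Total dependency ratio = (16,054 + 1,595) / 22,594 × 100 = 17,649 / 22,594 × 100 = 78.1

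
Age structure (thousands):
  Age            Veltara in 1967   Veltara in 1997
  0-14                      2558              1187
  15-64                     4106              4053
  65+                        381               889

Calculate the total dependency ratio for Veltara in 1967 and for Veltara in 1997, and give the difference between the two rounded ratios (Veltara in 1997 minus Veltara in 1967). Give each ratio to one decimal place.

Veltara in 1967: (2558 + 381) / 4106 × 100 = 2939 / 4106 × 100 = 71.6
Veltara in 1997: (1187 + 889) / 4053 × 100 = 2076 / 4053 × 100 = 51.2

Veltara in 1967: 71.6
Veltara in 1997: 51.2
Difference: -20.4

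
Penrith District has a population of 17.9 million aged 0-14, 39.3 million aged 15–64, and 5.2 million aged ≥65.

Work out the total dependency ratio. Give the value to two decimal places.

Total dependency ratio: 58.78

Total dependency ratio = (17.9 + 5.2) / 39.3 × 100 = 23.1 / 39.3 × 100 = 58.78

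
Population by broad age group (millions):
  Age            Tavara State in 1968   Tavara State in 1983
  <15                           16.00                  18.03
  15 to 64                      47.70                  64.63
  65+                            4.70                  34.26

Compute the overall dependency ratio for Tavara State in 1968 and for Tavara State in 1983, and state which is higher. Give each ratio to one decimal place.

Tavara State in 1968: (16.00 + 4.70) / 47.70 × 100 = 20.70 / 47.70 × 100 = 43.4
Tavara State in 1983: (18.03 + 34.26) / 64.63 × 100 = 52.29 / 64.63 × 100 = 80.9

Tavara State in 1968: 43.4
Tavara State in 1983: 80.9
Higher: Tavara State in 1983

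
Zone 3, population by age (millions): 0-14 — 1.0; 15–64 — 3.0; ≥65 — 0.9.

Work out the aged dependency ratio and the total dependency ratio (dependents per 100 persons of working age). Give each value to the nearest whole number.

Old-age dependency ratio = 0.9 / 3.0 × 100 = 30
Total dependency ratio = (1.0 + 0.9) / 3.0 × 100 = 1.9 / 3.0 × 100 = 63

Old-age dependency ratio: 30
Total dependency ratio: 63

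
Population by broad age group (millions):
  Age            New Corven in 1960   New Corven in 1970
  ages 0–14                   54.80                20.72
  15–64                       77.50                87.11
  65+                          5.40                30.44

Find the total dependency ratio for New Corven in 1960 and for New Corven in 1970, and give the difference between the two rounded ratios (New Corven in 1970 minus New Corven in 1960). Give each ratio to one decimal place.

New Corven in 1960: 77.7
New Corven in 1970: 58.7
Difference: -19.0

New Corven in 1960: (54.80 + 5.40) / 77.50 × 100 = 60.20 / 77.50 × 100 = 77.7
New Corven in 1970: (20.72 + 30.44) / 87.11 × 100 = 51.16 / 87.11 × 100 = 58.7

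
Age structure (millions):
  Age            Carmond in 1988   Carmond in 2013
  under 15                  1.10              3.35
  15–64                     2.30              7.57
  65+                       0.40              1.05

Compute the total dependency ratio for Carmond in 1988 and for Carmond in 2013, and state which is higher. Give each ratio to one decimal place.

Carmond in 1988: (1.10 + 0.40) / 2.30 × 100 = 1.50 / 2.30 × 100 = 65.2
Carmond in 2013: (3.35 + 1.05) / 7.57 × 100 = 4.40 / 7.57 × 100 = 58.1

Carmond in 1988: 65.2
Carmond in 2013: 58.1
Higher: Carmond in 1988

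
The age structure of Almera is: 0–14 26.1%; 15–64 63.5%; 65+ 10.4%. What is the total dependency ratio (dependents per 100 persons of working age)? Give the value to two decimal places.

Total dependency ratio: 57.48

Total dependency ratio = (26.1 + 10.4) / 63.5 × 100 = 36.5 / 63.5 × 100 = 57.48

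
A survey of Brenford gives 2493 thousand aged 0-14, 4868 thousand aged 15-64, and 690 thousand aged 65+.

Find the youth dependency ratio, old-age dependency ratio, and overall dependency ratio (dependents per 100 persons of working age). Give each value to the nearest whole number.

Youth dependency ratio = 2493 / 4868 × 100 = 51
Old-age dependency ratio = 690 / 4868 × 100 = 14
Total dependency ratio = (2493 + 690) / 4868 × 100 = 3183 / 4868 × 100 = 65

Youth dependency ratio: 51
Old-age dependency ratio: 14
Total dependency ratio: 65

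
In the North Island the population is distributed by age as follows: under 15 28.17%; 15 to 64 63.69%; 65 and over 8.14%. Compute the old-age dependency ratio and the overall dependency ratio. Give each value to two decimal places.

Old-age dependency ratio = 8.14 / 63.69 × 100 = 12.78
Total dependency ratio = (28.17 + 8.14) / 63.69 × 100 = 36.31 / 63.69 × 100 = 57.01

Old-age dependency ratio: 12.78
Total dependency ratio: 57.01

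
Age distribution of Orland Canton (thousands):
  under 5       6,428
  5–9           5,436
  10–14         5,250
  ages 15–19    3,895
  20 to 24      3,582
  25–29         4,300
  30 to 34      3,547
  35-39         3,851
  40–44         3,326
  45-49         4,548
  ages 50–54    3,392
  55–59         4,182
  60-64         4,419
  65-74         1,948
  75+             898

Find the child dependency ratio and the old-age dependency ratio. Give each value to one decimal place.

0–14: 6,428 + 5,436 + 5,250 = 17,114
15–64: 3,895 + 3,582 + 4,300 + 3,547 + 3,851 + 3,326 + 4,548 + 3,392 + 4,182 + 4,419 = 39,042
65+: 1,948 + 898 = 2,846
Youth dependency ratio = 17,114 / 39,042 × 100 = 43.8
Old-age dependency ratio = 2,846 / 39,042 × 100 = 7.3

Youth dependency ratio: 43.8
Old-age dependency ratio: 7.3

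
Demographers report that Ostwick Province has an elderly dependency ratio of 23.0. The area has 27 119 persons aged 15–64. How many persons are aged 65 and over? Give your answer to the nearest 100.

Old-age dependency ratio = elderly / working-age × 100
23.0 = E / 27 119 × 100
⇒ 6 200

Aged 65 and over: 6 200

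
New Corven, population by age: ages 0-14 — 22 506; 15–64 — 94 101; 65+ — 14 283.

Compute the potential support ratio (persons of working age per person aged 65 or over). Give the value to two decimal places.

Potential support ratio = 94 101 / 14 283 = 6.59

Potential support ratio: 6.59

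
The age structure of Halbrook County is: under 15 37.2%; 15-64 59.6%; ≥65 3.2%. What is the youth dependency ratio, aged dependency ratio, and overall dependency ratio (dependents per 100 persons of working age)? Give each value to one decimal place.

Youth dependency ratio = 37.2 / 59.6 × 100 = 62.4
Old-age dependency ratio = 3.2 / 59.6 × 100 = 5.4
Total dependency ratio = (37.2 + 3.2) / 59.6 × 100 = 40.4 / 59.6 × 100 = 67.8

Youth dependency ratio: 62.4
Old-age dependency ratio: 5.4
Total dependency ratio: 67.8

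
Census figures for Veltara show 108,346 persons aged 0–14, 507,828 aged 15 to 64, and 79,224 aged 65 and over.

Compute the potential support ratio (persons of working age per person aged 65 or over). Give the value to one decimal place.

Potential support ratio = 507,828 / 79,224 = 6.4

Potential support ratio: 6.4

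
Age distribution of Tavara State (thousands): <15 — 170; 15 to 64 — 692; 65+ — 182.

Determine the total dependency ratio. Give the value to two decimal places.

Total dependency ratio = (170 + 182) / 692 × 100 = 352 / 692 × 100 = 50.87

Total dependency ratio: 50.87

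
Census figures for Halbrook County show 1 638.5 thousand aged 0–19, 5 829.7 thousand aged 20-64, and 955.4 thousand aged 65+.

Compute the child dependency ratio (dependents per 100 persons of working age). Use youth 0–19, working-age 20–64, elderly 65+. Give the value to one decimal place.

Youth dependency ratio: 28.1

Youth dependency ratio = 1 638.5 / 5 829.7 × 100 = 28.1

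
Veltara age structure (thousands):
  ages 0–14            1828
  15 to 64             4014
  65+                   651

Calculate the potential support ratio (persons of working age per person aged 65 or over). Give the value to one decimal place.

Potential support ratio: 6.2

Potential support ratio = 4014 / 651 = 6.2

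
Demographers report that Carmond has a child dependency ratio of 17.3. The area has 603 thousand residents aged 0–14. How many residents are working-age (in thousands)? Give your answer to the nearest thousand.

Youth dependency ratio = youth / working-age × 100
17.3 = 603 / W × 100
⇒ 3 486

Working-age: 3 486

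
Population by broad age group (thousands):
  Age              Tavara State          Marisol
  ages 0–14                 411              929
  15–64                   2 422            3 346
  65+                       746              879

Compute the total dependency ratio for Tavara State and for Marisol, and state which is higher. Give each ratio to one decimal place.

Tavara State: 47.8
Marisol: 54.0
Higher: Marisol

Tavara State: (411 + 746) / 2 422 × 100 = 1 157 / 2 422 × 100 = 47.8
Marisol: (929 + 879) / 3 346 × 100 = 1 808 / 3 346 × 100 = 54.0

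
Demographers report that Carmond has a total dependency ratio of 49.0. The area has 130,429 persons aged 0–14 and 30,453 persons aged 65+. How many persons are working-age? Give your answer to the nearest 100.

Total dependency ratio = (youth + elderly) / working-age × 100
49.0 = (130,429 + 30,453) / W × 100
⇒ 328,300

Working-age: 328,300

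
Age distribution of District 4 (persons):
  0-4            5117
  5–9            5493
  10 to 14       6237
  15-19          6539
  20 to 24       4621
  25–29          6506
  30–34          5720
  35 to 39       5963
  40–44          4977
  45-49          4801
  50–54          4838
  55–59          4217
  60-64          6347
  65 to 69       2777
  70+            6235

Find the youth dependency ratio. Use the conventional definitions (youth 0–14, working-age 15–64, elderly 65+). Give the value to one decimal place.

0–14: 5117 + 5493 + 6237 = 16847
15–64: 6539 + 4621 + 6506 + 5720 + 5963 + 4977 + 4801 + 4838 + 4217 + 6347 = 54529
65+: 2777 + 6235 = 9012
Youth dependency ratio = 16847 / 54529 × 100 = 30.9

Youth dependency ratio: 30.9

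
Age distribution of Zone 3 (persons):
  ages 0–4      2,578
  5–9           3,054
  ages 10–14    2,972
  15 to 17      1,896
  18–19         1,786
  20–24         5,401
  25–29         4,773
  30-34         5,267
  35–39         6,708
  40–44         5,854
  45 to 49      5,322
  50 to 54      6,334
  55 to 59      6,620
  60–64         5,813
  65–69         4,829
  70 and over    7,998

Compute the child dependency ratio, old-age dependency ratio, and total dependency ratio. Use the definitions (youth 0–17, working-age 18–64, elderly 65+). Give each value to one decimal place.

0–17: 2,578 + 3,054 + 2,972 + 1,896 = 10,500
18–64: 1,786 + 5,401 + 4,773 + 5,267 + 6,708 + 5,854 + 5,322 + 6,334 + 6,620 + 5,813 = 53,878
65+: 4,829 + 7,998 = 12,827
Youth dependency ratio = 10,500 / 53,878 × 100 = 19.5
Old-age dependency ratio = 12,827 / 53,878 × 100 = 23.8
Total dependency ratio = (10,500 + 12,827) / 53,878 × 100 = 23,327 / 53,878 × 100 = 43.3

Youth dependency ratio: 19.5
Old-age dependency ratio: 23.8
Total dependency ratio: 43.3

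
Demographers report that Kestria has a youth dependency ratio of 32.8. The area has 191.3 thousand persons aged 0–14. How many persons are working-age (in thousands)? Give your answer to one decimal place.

Youth dependency ratio = youth / working-age × 100
32.8 = 191.3 / W × 100
⇒ 583.2

Working-age: 583.2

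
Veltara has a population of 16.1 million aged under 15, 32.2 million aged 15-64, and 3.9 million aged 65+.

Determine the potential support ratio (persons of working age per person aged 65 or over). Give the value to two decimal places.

Potential support ratio: 8.26

Potential support ratio = 32.2 / 3.9 = 8.26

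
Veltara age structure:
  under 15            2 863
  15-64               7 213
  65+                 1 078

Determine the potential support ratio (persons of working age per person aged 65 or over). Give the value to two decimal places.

Potential support ratio: 6.69

Potential support ratio = 7 213 / 1 078 = 6.69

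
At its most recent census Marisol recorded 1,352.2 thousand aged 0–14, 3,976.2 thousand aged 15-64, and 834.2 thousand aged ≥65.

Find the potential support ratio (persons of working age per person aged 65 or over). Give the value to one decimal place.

Potential support ratio = 3,976.2 / 834.2 = 4.8

Potential support ratio: 4.8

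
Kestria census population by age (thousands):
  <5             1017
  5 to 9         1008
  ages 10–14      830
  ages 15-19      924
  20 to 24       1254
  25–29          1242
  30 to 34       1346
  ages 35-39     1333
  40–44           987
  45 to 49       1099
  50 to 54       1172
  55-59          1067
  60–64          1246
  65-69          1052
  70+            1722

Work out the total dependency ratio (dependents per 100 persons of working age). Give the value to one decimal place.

Total dependency ratio: 48.2

0–14: 1017 + 1008 + 830 = 2855
15–64: 924 + 1254 + 1242 + 1346 + 1333 + 987 + 1099 + 1172 + 1067 + 1246 = 11670
65+: 1052 + 1722 = 2774
Total dependency ratio = (2855 + 2774) / 11670 × 100 = 5629 / 11670 × 100 = 48.2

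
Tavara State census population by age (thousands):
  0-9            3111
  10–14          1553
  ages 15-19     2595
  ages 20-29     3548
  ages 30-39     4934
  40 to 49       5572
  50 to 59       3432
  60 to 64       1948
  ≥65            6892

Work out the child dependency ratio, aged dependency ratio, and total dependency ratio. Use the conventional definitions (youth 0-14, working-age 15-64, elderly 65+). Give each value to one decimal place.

Youth dependency ratio: 21.2
Old-age dependency ratio: 31.3
Total dependency ratio: 52.5

0–14: 3111 + 1553 = 4664
15–64: 2595 + 3548 + 4934 + 5572 + 3432 + 1948 = 22029
65+: 6892
Youth dependency ratio = 4664 / 22029 × 100 = 21.2
Old-age dependency ratio = 6892 / 22029 × 100 = 31.3
Total dependency ratio = (4664 + 6892) / 22029 × 100 = 11556 / 22029 × 100 = 52.5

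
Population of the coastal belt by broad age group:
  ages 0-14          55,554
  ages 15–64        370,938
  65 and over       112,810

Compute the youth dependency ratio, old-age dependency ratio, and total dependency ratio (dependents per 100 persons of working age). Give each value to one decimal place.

Youth dependency ratio: 15.0
Old-age dependency ratio: 30.4
Total dependency ratio: 45.4

Youth dependency ratio = 55,554 / 370,938 × 100 = 15.0
Old-age dependency ratio = 112,810 / 370,938 × 100 = 30.4
Total dependency ratio = (55,554 + 112,810) / 370,938 × 100 = 168,364 / 370,938 × 100 = 45.4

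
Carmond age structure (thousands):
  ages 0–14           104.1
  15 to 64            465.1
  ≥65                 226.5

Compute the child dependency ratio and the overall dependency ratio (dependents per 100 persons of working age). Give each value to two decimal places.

Youth dependency ratio = 104.1 / 465.1 × 100 = 22.38
Total dependency ratio = (104.1 + 226.5) / 465.1 × 100 = 330.6 / 465.1 × 100 = 71.08

Youth dependency ratio: 22.38
Total dependency ratio: 71.08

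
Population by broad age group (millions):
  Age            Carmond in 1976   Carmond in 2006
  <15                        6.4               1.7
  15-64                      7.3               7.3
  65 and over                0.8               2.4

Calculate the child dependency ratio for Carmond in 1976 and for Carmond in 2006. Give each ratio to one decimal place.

Carmond in 1976: 87.7
Carmond in 2006: 23.3

Carmond in 1976: 6.4 / 7.3 × 100 = 87.7
Carmond in 2006: 1.7 / 7.3 × 100 = 23.3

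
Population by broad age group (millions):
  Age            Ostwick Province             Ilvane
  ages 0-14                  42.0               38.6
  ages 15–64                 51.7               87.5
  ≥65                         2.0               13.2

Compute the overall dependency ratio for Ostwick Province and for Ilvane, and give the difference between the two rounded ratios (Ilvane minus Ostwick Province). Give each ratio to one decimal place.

Ostwick Province: (42.0 + 2.0) / 51.7 × 100 = 44.0 / 51.7 × 100 = 85.1
Ilvane: (38.6 + 13.2) / 87.5 × 100 = 51.8 / 87.5 × 100 = 59.2

Ostwick Province: 85.1
Ilvane: 59.2
Difference: -25.9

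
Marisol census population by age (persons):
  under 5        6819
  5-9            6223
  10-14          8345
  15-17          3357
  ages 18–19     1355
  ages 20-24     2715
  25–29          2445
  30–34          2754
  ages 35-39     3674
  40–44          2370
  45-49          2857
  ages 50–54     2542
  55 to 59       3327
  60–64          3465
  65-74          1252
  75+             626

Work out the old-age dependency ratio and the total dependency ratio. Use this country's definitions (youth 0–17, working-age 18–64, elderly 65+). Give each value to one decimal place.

0–17: 6819 + 6223 + 8345 + 3357 = 24744
18–64: 1355 + 2715 + 2445 + 2754 + 3674 + 2370 + 2857 + 2542 + 3327 + 3465 = 27504
65+: 1252 + 626 = 1878
Old-age dependency ratio = 1878 / 27504 × 100 = 6.8
Total dependency ratio = (24744 + 1878) / 27504 × 100 = 26622 / 27504 × 100 = 96.8

Old-age dependency ratio: 6.8
Total dependency ratio: 96.8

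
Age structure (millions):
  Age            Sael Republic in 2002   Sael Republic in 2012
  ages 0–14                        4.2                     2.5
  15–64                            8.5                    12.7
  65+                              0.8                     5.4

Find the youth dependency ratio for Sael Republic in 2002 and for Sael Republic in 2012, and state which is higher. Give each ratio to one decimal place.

Sael Republic in 2002: 49.4
Sael Republic in 2012: 19.7
Higher: Sael Republic in 2002

Sael Republic in 2002: 4.2 / 8.5 × 100 = 49.4
Sael Republic in 2012: 2.5 / 12.7 × 100 = 19.7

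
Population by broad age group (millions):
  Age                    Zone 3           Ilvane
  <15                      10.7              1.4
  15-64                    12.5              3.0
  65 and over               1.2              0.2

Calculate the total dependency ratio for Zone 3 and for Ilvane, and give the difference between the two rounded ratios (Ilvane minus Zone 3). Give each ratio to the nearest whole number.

Zone 3: (10.7 + 1.2) / 12.5 × 100 = 11.9 / 12.5 × 100 = 95
Ilvane: (1.4 + 0.2) / 3.0 × 100 = 1.6 / 3.0 × 100 = 53

Zone 3: 95
Ilvane: 53
Difference: -42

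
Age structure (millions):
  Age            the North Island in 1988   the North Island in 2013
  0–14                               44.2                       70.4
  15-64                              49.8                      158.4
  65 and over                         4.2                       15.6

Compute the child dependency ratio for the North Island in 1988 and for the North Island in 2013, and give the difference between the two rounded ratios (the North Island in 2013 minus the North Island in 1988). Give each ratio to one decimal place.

the North Island in 1988: 44.2 / 49.8 × 100 = 88.8
the North Island in 2013: 70.4 / 158.4 × 100 = 44.4

the North Island in 1988: 88.8
the North Island in 2013: 44.4
Difference: -44.4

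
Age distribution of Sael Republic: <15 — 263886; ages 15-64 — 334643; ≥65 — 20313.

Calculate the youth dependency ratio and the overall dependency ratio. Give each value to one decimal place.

Youth dependency ratio: 78.9
Total dependency ratio: 84.9

Youth dependency ratio = 263886 / 334643 × 100 = 78.9
Total dependency ratio = (263886 + 20313) / 334643 × 100 = 284199 / 334643 × 100 = 84.9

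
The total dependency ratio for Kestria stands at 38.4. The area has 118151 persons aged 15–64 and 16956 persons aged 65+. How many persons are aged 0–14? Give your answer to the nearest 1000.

Aged 0–14: 28000

Total dependency ratio = (youth + elderly) / working-age × 100
38.4 = (Y + 16956) / 118151 × 100
⇒ 28000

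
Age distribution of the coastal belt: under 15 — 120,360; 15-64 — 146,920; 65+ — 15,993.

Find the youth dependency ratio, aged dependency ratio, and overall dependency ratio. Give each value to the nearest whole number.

Youth dependency ratio = 120,360 / 146,920 × 100 = 82
Old-age dependency ratio = 15,993 / 146,920 × 100 = 11
Total dependency ratio = (120,360 + 15,993) / 146,920 × 100 = 136,353 / 146,920 × 100 = 93

Youth dependency ratio: 82
Old-age dependency ratio: 11
Total dependency ratio: 93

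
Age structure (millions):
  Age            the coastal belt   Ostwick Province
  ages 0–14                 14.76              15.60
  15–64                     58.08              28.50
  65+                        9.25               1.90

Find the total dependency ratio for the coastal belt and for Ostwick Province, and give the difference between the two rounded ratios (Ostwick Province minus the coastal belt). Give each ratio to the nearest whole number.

the coastal belt: (14.76 + 9.25) / 58.08 × 100 = 24.01 / 58.08 × 100 = 41
Ostwick Province: (15.60 + 1.90) / 28.50 × 100 = 17.50 / 28.50 × 100 = 61

the coastal belt: 41
Ostwick Province: 61
Difference: +20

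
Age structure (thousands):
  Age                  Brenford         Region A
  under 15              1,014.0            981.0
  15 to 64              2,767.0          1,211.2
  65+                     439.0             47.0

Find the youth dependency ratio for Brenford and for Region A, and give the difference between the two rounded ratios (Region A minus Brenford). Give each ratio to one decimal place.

Brenford: 36.6
Region A: 81.0
Difference: +44.4

Brenford: 1,014.0 / 2,767.0 × 100 = 36.6
Region A: 981.0 / 1,211.2 × 100 = 81.0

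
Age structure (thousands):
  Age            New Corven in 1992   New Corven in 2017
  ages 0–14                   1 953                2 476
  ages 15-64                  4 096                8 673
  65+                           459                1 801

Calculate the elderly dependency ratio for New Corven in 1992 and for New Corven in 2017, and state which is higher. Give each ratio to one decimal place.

New Corven in 1992: 459 / 4 096 × 100 = 11.2
New Corven in 2017: 1 801 / 8 673 × 100 = 20.8

New Corven in 1992: 11.2
New Corven in 2017: 20.8
Higher: New Corven in 2017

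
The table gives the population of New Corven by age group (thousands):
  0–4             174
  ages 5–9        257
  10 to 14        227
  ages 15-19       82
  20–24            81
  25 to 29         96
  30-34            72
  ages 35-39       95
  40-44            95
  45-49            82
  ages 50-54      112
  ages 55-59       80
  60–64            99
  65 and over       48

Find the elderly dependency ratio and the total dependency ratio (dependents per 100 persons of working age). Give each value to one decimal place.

0–14: 174 + 257 + 227 = 658
15–64: 82 + 81 + 96 + 72 + 95 + 95 + 82 + 112 + 80 + 99 = 894
65+: 48
Old-age dependency ratio = 48 / 894 × 100 = 5.4
Total dependency ratio = (658 + 48) / 894 × 100 = 706 / 894 × 100 = 79.0

Old-age dependency ratio: 5.4
Total dependency ratio: 79.0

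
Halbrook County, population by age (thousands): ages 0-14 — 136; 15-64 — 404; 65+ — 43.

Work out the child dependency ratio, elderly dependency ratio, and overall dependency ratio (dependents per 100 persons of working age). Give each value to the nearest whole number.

Youth dependency ratio = 136 / 404 × 100 = 34
Old-age dependency ratio = 43 / 404 × 100 = 11
Total dependency ratio = (136 + 43) / 404 × 100 = 179 / 404 × 100 = 44

Youth dependency ratio: 34
Old-age dependency ratio: 11
Total dependency ratio: 44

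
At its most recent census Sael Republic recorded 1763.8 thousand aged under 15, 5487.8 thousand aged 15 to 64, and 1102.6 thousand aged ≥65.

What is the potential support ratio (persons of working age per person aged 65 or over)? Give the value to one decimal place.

Potential support ratio = 5487.8 / 1102.6 = 5.0

Potential support ratio: 5.0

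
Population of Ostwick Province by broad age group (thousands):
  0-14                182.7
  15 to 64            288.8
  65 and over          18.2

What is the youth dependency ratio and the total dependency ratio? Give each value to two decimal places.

Youth dependency ratio: 63.26
Total dependency ratio: 69.56

Youth dependency ratio = 182.7 / 288.8 × 100 = 63.26
Total dependency ratio = (182.7 + 18.2) / 288.8 × 100 = 200.9 / 288.8 × 100 = 69.56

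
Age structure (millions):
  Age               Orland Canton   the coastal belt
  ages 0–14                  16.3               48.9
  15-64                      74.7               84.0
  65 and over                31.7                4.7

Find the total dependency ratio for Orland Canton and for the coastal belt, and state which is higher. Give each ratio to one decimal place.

Orland Canton: 64.3
the coastal belt: 63.8
Higher: Orland Canton

Orland Canton: (16.3 + 31.7) / 74.7 × 100 = 48.0 / 74.7 × 100 = 64.3
the coastal belt: (48.9 + 4.7) / 84.0 × 100 = 53.6 / 84.0 × 100 = 63.8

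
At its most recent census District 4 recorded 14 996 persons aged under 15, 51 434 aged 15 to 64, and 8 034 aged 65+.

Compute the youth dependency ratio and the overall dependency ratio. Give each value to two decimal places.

Youth dependency ratio: 29.16
Total dependency ratio: 44.78

Youth dependency ratio = 14 996 / 51 434 × 100 = 29.16
Total dependency ratio = (14 996 + 8 034) / 51 434 × 100 = 23 030 / 51 434 × 100 = 44.78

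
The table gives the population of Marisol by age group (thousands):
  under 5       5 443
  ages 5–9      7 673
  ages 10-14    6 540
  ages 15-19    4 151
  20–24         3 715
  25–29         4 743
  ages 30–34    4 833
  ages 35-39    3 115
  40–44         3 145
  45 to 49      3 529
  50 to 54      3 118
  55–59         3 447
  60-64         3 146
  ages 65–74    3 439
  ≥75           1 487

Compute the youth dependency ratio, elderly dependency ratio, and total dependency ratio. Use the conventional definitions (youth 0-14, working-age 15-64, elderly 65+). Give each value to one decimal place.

0–14: 5 443 + 7 673 + 6 540 = 19 656
15–64: 4 151 + 3 715 + 4 743 + 4 833 + 3 115 + 3 145 + 3 529 + 3 118 + 3 447 + 3 146 = 36 942
65+: 3 439 + 1 487 = 4 926
Youth dependency ratio = 19 656 / 36 942 × 100 = 53.2
Old-age dependency ratio = 4 926 / 36 942 × 100 = 13.3
Total dependency ratio = (19 656 + 4 926) / 36 942 × 100 = 24 582 / 36 942 × 100 = 66.5

Youth dependency ratio: 53.2
Old-age dependency ratio: 13.3
Total dependency ratio: 66.5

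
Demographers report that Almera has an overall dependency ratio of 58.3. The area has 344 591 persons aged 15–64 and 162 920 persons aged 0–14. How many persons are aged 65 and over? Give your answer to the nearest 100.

Total dependency ratio = (youth + elderly) / working-age × 100
58.3 = (162 920 + E) / 344 591 × 100
⇒ 38 000

Aged 65 and over: 38 000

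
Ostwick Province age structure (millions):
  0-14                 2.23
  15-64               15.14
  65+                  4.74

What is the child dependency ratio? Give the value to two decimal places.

Youth dependency ratio: 14.73

Youth dependency ratio = 2.23 / 15.14 × 100 = 14.73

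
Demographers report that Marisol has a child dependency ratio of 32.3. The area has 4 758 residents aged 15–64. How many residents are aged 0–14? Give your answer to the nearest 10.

Youth dependency ratio = youth / working-age × 100
32.3 = Y / 4 758 × 100
⇒ 1 540

Aged 0–14: 1 540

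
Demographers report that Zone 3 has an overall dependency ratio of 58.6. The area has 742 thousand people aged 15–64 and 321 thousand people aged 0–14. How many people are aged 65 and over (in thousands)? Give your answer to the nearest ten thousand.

Aged 65 and over: 110

Total dependency ratio = (youth + elderly) / working-age × 100
58.6 = (321 + E) / 742 × 100
⇒ 110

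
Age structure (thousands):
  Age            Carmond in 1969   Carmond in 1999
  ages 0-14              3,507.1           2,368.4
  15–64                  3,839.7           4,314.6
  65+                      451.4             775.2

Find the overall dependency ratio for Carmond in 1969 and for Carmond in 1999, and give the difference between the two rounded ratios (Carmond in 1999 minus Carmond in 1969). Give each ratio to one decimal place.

Carmond in 1969: (3,507.1 + 451.4) / 3,839.7 × 100 = 3,958.5 / 3,839.7 × 100 = 103.1
Carmond in 1999: (2,368.4 + 775.2) / 4,314.6 × 100 = 3,143.6 / 4,314.6 × 100 = 72.9

Carmond in 1969: 103.1
Carmond in 1999: 72.9
Difference: -30.2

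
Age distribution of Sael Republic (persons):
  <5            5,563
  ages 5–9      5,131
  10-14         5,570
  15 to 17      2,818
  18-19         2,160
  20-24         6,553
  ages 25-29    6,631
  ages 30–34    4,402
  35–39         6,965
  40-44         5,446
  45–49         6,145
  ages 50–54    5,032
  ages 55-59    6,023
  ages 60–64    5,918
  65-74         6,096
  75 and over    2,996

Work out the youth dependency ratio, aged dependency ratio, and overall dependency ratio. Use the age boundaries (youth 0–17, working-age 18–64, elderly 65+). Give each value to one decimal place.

0–17: 5,563 + 5,131 + 5,570 + 2,818 = 19,082
18–64: 2,160 + 6,553 + 6,631 + 4,402 + 6,965 + 5,446 + 6,145 + 5,032 + 6,023 + 5,918 = 55,275
65+: 6,096 + 2,996 = 9,092
Youth dependency ratio = 19,082 / 55,275 × 100 = 34.5
Old-age dependency ratio = 9,092 / 55,275 × 100 = 16.4
Total dependency ratio = (19,082 + 9,092) / 55,275 × 100 = 28,174 / 55,275 × 100 = 51.0

Youth dependency ratio: 34.5
Old-age dependency ratio: 16.4
Total dependency ratio: 51.0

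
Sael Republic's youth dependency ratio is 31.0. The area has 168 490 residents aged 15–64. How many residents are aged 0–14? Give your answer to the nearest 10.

Youth dependency ratio = youth / working-age × 100
31.0 = Y / 168 490 × 100
⇒ 52 230

Aged 0–14: 52 230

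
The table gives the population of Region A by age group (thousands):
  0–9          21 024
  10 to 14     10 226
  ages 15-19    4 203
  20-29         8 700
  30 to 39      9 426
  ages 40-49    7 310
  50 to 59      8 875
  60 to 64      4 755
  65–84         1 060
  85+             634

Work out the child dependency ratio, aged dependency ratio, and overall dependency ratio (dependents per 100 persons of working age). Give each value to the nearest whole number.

Youth dependency ratio: 72
Old-age dependency ratio: 4
Total dependency ratio: 76

0–14: 21 024 + 10 226 = 31 250
15–64: 4 203 + 8 700 + 9 426 + 7 310 + 8 875 + 4 755 = 43 269
65+: 1 060 + 634 = 1 694
Youth dependency ratio = 31 250 / 43 269 × 100 = 72
Old-age dependency ratio = 1 694 / 43 269 × 100 = 4
Total dependency ratio = (31 250 + 1 694) / 43 269 × 100 = 32 944 / 43 269 × 100 = 76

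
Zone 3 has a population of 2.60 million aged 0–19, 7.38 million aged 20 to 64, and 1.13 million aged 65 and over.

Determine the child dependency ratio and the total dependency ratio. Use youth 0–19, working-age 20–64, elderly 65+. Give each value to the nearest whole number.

Youth dependency ratio: 35
Total dependency ratio: 51

Youth dependency ratio = 2.60 / 7.38 × 100 = 35
Total dependency ratio = (2.60 + 1.13) / 7.38 × 100 = 3.73 / 7.38 × 100 = 51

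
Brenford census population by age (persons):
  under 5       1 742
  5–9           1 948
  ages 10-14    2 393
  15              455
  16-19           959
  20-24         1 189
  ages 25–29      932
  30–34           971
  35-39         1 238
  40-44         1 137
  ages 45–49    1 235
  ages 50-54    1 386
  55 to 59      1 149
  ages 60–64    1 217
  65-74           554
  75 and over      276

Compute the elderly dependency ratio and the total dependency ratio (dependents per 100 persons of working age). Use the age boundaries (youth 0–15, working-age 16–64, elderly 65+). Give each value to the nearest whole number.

Old-age dependency ratio: 7
Total dependency ratio: 65

0–15: 1 742 + 1 948 + 2 393 + 455 = 6 538
16–64: 959 + 1 189 + 932 + 971 + 1 238 + 1 137 + 1 235 + 1 386 + 1 149 + 1 217 = 11 413
65+: 554 + 276 = 830
Old-age dependency ratio = 830 / 11 413 × 100 = 7
Total dependency ratio = (6 538 + 830) / 11 413 × 100 = 7 368 / 11 413 × 100 = 65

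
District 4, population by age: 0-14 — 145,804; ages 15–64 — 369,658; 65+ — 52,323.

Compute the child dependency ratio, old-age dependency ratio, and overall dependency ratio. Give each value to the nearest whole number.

Youth dependency ratio: 39
Old-age dependency ratio: 14
Total dependency ratio: 54

Youth dependency ratio = 145,804 / 369,658 × 100 = 39
Old-age dependency ratio = 52,323 / 369,658 × 100 = 14
Total dependency ratio = (145,804 + 52,323) / 369,658 × 100 = 198,127 / 369,658 × 100 = 54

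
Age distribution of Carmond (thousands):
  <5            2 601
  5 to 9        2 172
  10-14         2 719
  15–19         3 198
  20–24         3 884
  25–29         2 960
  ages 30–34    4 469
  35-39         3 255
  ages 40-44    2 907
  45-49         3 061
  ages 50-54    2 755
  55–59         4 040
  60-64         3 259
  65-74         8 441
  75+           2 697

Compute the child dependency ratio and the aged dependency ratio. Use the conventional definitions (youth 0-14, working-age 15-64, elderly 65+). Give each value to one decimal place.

0–14: 2 601 + 2 172 + 2 719 = 7 492
15–64: 3 198 + 3 884 + 2 960 + 4 469 + 3 255 + 2 907 + 3 061 + 2 755 + 4 040 + 3 259 = 33 788
65+: 8 441 + 2 697 = 11 138
Youth dependency ratio = 7 492 / 33 788 × 100 = 22.2
Old-age dependency ratio = 11 138 / 33 788 × 100 = 33.0

Youth dependency ratio: 22.2
Old-age dependency ratio: 33.0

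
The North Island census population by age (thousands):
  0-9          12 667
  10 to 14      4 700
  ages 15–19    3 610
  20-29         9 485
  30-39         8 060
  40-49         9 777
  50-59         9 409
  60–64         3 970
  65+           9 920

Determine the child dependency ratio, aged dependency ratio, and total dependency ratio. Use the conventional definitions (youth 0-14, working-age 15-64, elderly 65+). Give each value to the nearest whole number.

0–14: 12 667 + 4 700 = 17 367
15–64: 3 610 + 9 485 + 8 060 + 9 777 + 9 409 + 3 970 = 44 311
65+: 9 920
Youth dependency ratio = 17 367 / 44 311 × 100 = 39
Old-age dependency ratio = 9 920 / 44 311 × 100 = 22
Total dependency ratio = (17 367 + 9 920) / 44 311 × 100 = 27 287 / 44 311 × 100 = 62

Youth dependency ratio: 39
Old-age dependency ratio: 22
Total dependency ratio: 62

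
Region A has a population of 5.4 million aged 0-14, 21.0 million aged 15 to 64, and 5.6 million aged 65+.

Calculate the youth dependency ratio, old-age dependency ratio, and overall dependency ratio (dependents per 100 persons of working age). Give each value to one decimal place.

Youth dependency ratio: 25.7
Old-age dependency ratio: 26.7
Total dependency ratio: 52.4

Youth dependency ratio = 5.4 / 21.0 × 100 = 25.7
Old-age dependency ratio = 5.6 / 21.0 × 100 = 26.7
Total dependency ratio = (5.4 + 5.6) / 21.0 × 100 = 11.0 / 21.0 × 100 = 52.4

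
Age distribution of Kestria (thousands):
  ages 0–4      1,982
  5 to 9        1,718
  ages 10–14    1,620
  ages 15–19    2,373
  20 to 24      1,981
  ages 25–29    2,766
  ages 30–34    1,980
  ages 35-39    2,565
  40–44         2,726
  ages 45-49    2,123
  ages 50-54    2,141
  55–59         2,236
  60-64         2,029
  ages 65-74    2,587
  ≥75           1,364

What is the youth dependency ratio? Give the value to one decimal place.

Youth dependency ratio: 23.2

0–14: 1,982 + 1,718 + 1,620 = 5,320
15–64: 2,373 + 1,981 + 2,766 + 1,980 + 2,565 + 2,726 + 2,123 + 2,141 + 2,236 + 2,029 = 22,920
65+: 2,587 + 1,364 = 3,951
Youth dependency ratio = 5,320 / 22,920 × 100 = 23.2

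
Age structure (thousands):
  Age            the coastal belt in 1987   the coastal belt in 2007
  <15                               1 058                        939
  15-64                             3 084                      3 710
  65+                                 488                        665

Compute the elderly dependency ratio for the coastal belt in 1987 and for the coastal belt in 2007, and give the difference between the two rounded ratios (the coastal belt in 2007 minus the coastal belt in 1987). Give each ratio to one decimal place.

the coastal belt in 1987: 488 / 3 084 × 100 = 15.8
the coastal belt in 2007: 665 / 3 710 × 100 = 17.9

the coastal belt in 1987: 15.8
the coastal belt in 2007: 17.9
Difference: +2.1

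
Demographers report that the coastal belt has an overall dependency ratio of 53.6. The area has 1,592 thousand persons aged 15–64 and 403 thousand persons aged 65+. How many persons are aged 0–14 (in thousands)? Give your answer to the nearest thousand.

Aged 0–14: 450

Total dependency ratio = (youth + elderly) / working-age × 100
53.6 = (Y + 403) / 1,592 × 100
⇒ 450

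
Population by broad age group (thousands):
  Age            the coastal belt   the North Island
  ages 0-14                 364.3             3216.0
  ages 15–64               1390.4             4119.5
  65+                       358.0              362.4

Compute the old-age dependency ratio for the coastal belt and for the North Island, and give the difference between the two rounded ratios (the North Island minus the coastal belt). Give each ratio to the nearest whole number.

the coastal belt: 26
the North Island: 9
Difference: -17

the coastal belt: 358.0 / 1390.4 × 100 = 26
the North Island: 362.4 / 4119.5 × 100 = 9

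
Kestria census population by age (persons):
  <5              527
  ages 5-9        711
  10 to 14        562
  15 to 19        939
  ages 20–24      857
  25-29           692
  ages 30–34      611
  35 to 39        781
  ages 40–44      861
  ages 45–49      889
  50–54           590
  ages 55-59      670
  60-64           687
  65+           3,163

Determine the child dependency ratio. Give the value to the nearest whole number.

0–14: 527 + 711 + 562 = 1,800
15–64: 939 + 857 + 692 + 611 + 781 + 861 + 889 + 590 + 670 + 687 = 7,577
65+: 3,163
Youth dependency ratio = 1,800 / 7,577 × 100 = 24

Youth dependency ratio: 24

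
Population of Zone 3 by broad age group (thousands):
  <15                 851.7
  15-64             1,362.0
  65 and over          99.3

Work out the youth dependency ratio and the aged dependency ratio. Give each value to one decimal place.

Youth dependency ratio = 851.7 / 1,362.0 × 100 = 62.5
Old-age dependency ratio = 99.3 / 1,362.0 × 100 = 7.3

Youth dependency ratio: 62.5
Old-age dependency ratio: 7.3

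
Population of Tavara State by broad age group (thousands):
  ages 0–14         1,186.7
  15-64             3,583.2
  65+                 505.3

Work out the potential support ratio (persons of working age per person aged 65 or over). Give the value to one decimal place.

Potential support ratio: 7.1

Potential support ratio = 3,583.2 / 505.3 = 7.1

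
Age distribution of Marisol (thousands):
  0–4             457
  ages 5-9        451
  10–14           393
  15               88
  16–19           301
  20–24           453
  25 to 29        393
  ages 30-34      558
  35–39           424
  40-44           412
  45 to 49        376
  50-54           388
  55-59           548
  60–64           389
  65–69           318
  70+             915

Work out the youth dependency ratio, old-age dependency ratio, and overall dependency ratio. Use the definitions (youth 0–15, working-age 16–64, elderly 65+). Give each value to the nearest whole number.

Youth dependency ratio: 33
Old-age dependency ratio: 29
Total dependency ratio: 62

0–15: 457 + 451 + 393 + 88 = 1 389
16–64: 301 + 453 + 393 + 558 + 424 + 412 + 376 + 388 + 548 + 389 = 4 242
65+: 318 + 915 = 1 233
Youth dependency ratio = 1 389 / 4 242 × 100 = 33
Old-age dependency ratio = 1 233 / 4 242 × 100 = 29
Total dependency ratio = (1 389 + 1 233) / 4 242 × 100 = 2 622 / 4 242 × 100 = 62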